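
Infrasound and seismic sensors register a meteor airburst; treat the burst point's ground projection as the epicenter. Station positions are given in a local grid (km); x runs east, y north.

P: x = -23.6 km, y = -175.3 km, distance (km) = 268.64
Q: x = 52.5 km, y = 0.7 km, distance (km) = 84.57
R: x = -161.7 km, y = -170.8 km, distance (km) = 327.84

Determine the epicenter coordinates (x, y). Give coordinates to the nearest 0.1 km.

Circle about each station: (x + 23.6)² + (y + 175.3)² = 268.64²; (x − 52.5)² + (y − 0.7)² = 84.57²; (x + 161.7)² + (y + 170.8)² = 327.84².
Subtracting pairs of circle equations eliminates x²+y² and gives linear equations (the radical axes):
152.2 x + 352.0 y = 36485.05
-276.2 x + 9.0 y = -11279.14
Solving the 2×2 system: x ≈ 43.6, y ≈ 84.8 km.

43.6 km east, 84.8 km north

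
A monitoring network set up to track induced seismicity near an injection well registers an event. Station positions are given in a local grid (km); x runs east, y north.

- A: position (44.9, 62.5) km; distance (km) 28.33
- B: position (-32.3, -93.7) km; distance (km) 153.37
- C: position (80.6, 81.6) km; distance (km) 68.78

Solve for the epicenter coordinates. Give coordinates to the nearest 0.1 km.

Circle about each station: (x − 44.9)² + (y − 62.5)² = 28.33²; (x + 32.3)² + (y + 93.7)² = 153.37²; (x − 80.6)² + (y − 81.6)² = 68.78².
Subtracting the A equation from the B and C equations removes the quadratic terms:
-154.4 x − 312.4 y = -18819.05
71.4 x + 38.2 y = 3304.56
Solving the 2×2 system: x ≈ 19.1, y ≈ 50.8 km.

19.1 km east, 50.8 km north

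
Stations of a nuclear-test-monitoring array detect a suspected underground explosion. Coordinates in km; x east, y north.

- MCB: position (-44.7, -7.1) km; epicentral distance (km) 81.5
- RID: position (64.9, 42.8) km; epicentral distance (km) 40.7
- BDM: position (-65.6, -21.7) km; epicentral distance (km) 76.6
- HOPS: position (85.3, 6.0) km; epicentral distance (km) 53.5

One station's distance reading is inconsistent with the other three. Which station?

Solve using three stations at a time. Using MCB, RID, HOPS (subtract circle equations pairwise → linear system) gives (x, y) ≈ (33.0, 17.5).
Distances from that point to each station vs reported:
  MCB: calculated 81.5 vs reported 81.5 → residual 0.0 km
  RID: calculated 40.7 vs reported 40.7 → residual 0.0 km
  BDM: calculated 106.1 vs reported 76.6 → residual 29.5 km
  HOPS: calculated 53.5 vs reported 53.5 → residual 0.0 km
MCB, RID, HOPS are mutually consistent (residuals ≈ 0); BDM is off by 29.5 km.

BDM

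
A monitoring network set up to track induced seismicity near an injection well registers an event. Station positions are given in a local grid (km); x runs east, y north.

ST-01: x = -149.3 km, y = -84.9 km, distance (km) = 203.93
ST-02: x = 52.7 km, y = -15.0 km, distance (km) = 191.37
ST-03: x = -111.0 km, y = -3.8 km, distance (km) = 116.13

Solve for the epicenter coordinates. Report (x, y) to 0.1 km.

Circle about each station: (x + 149.3)² + (y + 84.9)² = 203.93²; (x − 52.7)² + (y + 15.0)² = 191.37²; (x + 111.0)² + (y + 3.8)² = 116.13².
Subtracting the ST-01 equation from the ST-02 and ST-03 equations removes the quadratic terms:
404.0 x + 139.8 y = -21531.24
76.6 x + 162.2 y = 10938.21
Solving the 2×2 system: x ≈ -91.6, y ≈ 110.7 km.
Check against ST-01 (with the unrounded x, y): √((x + 149.3)²+(y + 84.9)²) = 203.93 ≈ 203.93 km. ✓

(-91.6, 110.7)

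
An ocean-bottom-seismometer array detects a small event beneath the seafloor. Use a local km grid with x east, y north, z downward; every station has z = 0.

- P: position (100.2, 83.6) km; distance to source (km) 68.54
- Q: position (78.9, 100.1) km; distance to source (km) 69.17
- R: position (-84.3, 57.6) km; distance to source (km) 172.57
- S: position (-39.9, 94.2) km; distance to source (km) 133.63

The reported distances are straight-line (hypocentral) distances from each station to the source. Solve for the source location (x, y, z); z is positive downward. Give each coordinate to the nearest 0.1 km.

Each station gives a sphere (x−x_i)² + (y−y_i)² + z² = d_i² (stations at z=0).
Subtracting the P sphere from Q and R: z² cancels, leaving linear equations in x and y:
-42.6 x + 33.0 y = -870.54
-369.0 x − 52.0 y = -31687.42
Solving: x ≈ 75.802, y ≈ 71.473 km (keep extra digits for the depth step; rounded: 75.8, 71.5).
Then from the P sphere: z² = 68.54² − (x − 100.2)² − (y − 83.6)² with x = 75.802, y = 71.473, so z ≈ 62.892 ≈ 62.9 km.

x ≈ 75.8 km, y ≈ 71.5 km, depth ≈ 62.9 km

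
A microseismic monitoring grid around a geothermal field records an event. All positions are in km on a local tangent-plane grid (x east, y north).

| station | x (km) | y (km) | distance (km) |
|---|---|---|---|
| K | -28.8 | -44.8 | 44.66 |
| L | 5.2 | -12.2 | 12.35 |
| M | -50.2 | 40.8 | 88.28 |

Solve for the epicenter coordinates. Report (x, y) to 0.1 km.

Circle about each station: (x + 28.8)² + (y + 44.8)² = 44.66²; (x − 5.2)² + (y + 12.2)² = 12.35²; (x + 50.2)² + (y − 40.8)² = 88.28².
Subtracting pairs of circle equations eliminates x²+y² and gives linear equations (the radical axes):
68.0 x + 65.2 y = -818.61
-42.8 x + 171.2 y = -4450.64
Solving the 2×2 system: x ≈ 10.4, y ≈ -23.4 km.

x ≈ 10.4 km, y ≈ -23.4 km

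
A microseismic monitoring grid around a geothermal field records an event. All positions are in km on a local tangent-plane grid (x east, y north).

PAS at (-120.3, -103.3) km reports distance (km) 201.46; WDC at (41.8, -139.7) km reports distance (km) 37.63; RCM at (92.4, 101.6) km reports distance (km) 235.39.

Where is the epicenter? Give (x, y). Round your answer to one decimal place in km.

Circle about each station: (x + 120.3)² + (y + 103.3)² = 201.46²; (x − 41.8)² + (y + 139.7)² = 37.63²; (x − 92.4)² + (y − 101.6)² = 235.39².
Subtracting pairs of circle equations eliminates x²+y² and gives linear equations (the radical axes):
324.2 x − 72.8 y = 35290.46
425.4 x + 409.8 y = -21104.98
Solving the 2×2 system: x ≈ 78.9, y ≈ -133.4 km.
Check against PAS (with the unrounded x, y): √((x + 120.3)²+(y + 103.3)²) = 201.46 ≈ 201.46 km. ✓

(78.9, -133.4)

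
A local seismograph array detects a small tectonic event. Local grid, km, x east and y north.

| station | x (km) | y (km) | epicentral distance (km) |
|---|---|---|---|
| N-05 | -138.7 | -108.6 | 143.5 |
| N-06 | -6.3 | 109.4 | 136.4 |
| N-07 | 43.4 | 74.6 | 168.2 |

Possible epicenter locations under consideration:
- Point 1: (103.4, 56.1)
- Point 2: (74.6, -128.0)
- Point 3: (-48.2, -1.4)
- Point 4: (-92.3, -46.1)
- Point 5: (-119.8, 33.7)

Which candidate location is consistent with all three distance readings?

For each candidate, compare |candidate − station| to the reported distance:
Point 1: residuals N-05 149.3, N-06 14.4, N-07 105.4 → max 149.3 km
Point 2: residuals N-05 70.7, N-06 114.4, N-07 36.8 → max 114.4 km
Point 3: residuals N-05 3.2, N-06 17.9, N-07 49.2 → max 49.2 km
Point 4: residuals N-05 65.7, N-06 41.3, N-07 13.4 → max 65.7 km
Point 5: residuals N-05 0.0, N-06 0.0, N-07 0.0 → max 0.0 km
Only Point 5 has all residuals ≈ 0.

Point 5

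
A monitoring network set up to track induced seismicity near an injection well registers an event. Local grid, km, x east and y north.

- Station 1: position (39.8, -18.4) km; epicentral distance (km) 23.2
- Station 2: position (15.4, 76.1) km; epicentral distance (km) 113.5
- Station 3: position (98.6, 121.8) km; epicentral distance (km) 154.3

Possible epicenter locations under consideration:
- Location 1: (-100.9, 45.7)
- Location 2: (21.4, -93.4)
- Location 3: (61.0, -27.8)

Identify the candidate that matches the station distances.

Location 3

For each candidate, compare |candidate − station| to the reported distance:
Location 1: residuals Station 1 131.4, Station 2 6.7, Station 3 59.2 → max 131.4 km
Location 2: residuals Station 1 54.0, Station 2 56.1, Station 3 74.3 → max 74.3 km
Location 3: residuals Station 1 0.0, Station 2 0.0, Station 3 0.0 → max 0.0 km
Only Location 3 has all residuals ≈ 0.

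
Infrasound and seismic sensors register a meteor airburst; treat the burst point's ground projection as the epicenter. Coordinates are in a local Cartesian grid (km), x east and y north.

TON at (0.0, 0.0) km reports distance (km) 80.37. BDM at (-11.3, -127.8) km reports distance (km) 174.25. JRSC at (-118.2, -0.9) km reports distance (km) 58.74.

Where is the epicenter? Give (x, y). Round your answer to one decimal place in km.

-72.1 km east, 35.5 km north

Circle about each station: x² + y² = 80.37²; (x + 11.3)² + (y + 127.8)² = 174.25²; (x + 118.2)² + (y + 0.9)² = 58.74².
Subtracting the TON equation from the BDM and JRSC equations removes the quadratic terms:
-22.6 x − 255.6 y = -7443.20
-236.4 x − 1.8 y = 16981.00
Solving the 2×2 system: x ≈ -72.1, y ≈ 35.5 km.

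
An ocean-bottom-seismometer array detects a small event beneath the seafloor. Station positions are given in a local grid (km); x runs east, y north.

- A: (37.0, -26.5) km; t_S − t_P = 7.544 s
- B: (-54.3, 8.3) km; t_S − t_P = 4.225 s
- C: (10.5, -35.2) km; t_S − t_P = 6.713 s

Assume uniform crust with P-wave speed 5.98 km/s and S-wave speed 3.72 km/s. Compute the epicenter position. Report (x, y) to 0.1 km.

Distance from S−P lag: d = Δt · v_P v_S / (v_P − v_S) = Δt · (5.98·3.72)/(5.98−3.72) ≈ 9.8432·Δt.
So d_A = 74.26, d_B = 41.59, d_C = 66.08 km.
Circle about each station: (x − 37.0)² + (y + 26.5)² = 74.26²; (x + 54.3)² + (y − 8.3)² = 41.59²; (x − 10.5)² + (y + 35.2)² = 66.08².
Subtracting the A equation from the B and C equations removes the quadratic terms:
-182.6 x + 69.6 y = 4730.95
-53.0 x − 17.4 y = 426.02
Solving the 2×2 system: x ≈ -16.3, y ≈ 25.2 km.

-16.3 km east, 25.2 km north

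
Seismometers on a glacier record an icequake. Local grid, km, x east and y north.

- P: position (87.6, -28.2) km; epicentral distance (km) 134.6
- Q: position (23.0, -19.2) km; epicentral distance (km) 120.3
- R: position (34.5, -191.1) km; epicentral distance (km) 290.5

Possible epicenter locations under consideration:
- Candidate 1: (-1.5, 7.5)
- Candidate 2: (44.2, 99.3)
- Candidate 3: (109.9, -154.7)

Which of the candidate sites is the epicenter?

For each candidate, compare |candidate − station| to the reported distance:
Candidate 1: residuals P 38.6, Q 84.1, R 88.7 → max 88.7 km
Candidate 2: residuals P 0.1, Q 0.1, R 0.1 → max 0.1 km
Candidate 3: residuals P 6.1, Q 40.7, R 206.8 → max 206.8 km
Only Candidate 2 has all residuals ≈ 0.

Candidate 2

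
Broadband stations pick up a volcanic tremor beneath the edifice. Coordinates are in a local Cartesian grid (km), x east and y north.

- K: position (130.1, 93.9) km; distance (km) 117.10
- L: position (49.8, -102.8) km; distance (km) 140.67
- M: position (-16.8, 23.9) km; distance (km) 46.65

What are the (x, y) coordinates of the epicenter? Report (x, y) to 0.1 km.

x ≈ 28.2 km, y ≈ 36.2 km

Circle about each station: (x − 130.1)² + (y − 93.9)² = 117.10²; (x − 49.8)² + (y + 102.8)² = 140.67²; (x + 16.8)² + (y − 23.9)² = 46.65².
Subtracting the K equation from the L and M equations removes the quadratic terms:
-160.6 x − 393.4 y = -18770.98
-293.8 x − 140.0 y = -13353.58
Solving the 2×2 system: x ≈ 28.2, y ≈ 36.2 km.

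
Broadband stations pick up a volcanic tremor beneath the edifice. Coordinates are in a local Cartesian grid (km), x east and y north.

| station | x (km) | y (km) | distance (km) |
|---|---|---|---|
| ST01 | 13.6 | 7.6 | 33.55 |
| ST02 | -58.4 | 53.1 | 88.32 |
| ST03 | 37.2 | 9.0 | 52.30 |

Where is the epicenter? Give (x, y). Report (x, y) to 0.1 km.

Circle about each station: (x − 13.6)² + (y − 7.6)² = 33.55²; (x + 58.4)² + (y − 53.1)² = 88.32²; (x − 37.2)² + (y − 9.0)² = 52.30².
Subtracting the ST01 equation from the ST02 and ST03 equations removes the quadratic terms:
-144.0 x + 91.0 y = -687.37
47.2 x + 2.8 y = -387.57
Solving the 2×2 system: x ≈ -7.1, y ≈ -18.8 km.

x ≈ -7.1 km, y ≈ -18.8 km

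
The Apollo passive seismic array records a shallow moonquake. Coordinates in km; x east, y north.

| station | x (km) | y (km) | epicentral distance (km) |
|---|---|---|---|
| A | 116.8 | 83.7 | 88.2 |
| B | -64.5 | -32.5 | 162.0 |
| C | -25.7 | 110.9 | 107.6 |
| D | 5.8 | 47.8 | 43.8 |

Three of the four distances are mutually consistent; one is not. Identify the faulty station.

B

Solve using three stations at a time. Using A, C, D (subtract circle equations pairwise → linear system) gives (x, y) ≈ (46.2, 30.8).
Distances from that point to each station vs reported:
  A: calculated 88.2 vs reported 88.2 → residual 0.0 km
  B: calculated 127.5 vs reported 162.0 → residual 34.5 km
  C: calculated 107.6 vs reported 107.6 → residual 0.0 km
  D: calculated 43.8 vs reported 43.8 → residual 0.0 km
A, C, D are mutually consistent (residuals ≈ 0); B is off by 34.5 km.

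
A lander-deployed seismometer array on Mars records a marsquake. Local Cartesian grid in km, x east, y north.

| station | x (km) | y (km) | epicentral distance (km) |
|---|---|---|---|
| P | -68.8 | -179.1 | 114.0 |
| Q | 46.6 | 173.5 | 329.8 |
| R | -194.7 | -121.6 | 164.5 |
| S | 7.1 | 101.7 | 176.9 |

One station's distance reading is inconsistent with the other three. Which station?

Q

Solve using three stations at a time. Using P, R, S (subtract circle equations pairwise → linear system) gives (x, y) ≈ (-38.8, -69.1).
Distances from that point to each station vs reported:
  P: calculated 114.0 vs reported 114.0 → residual 0.0 km
  Q: calculated 257.2 vs reported 329.8 → residual 72.6 km
  R: calculated 164.5 vs reported 164.5 → residual 0.0 km
  S: calculated 176.9 vs reported 176.9 → residual 0.0 km
P, R, S are mutually consistent (residuals ≈ 0); Q is off by 72.6 km.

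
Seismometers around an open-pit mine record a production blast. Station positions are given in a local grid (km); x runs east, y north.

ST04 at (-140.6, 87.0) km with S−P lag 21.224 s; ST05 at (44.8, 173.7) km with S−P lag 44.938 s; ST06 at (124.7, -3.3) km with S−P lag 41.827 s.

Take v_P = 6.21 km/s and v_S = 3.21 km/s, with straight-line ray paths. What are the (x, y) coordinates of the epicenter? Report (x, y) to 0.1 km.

-148.6 km east, -53.8 km north

Distance from S−P lag: d = Δt · v_P v_S / (v_P − v_S) = Δt · (6.21·3.21)/(6.21−3.21) ≈ 6.6447·Δt.
So d_ST04 = 141.03, d_ST05 = 298.60, d_ST06 = 277.93 km.
Circle about each station: (x + 140.6)² + (y − 87.0)² = 141.03²; (x − 44.8)² + (y − 173.7)² = 298.60²; (x − 124.7)² + (y + 3.3)² = 277.93².
Subtracting the ST04 equation from the ST05 and ST06 equations removes the quadratic terms:
370.8 x + 173.4 y = -64431.13
530.6 x − 180.6 y = -69132.00
Solving the 2×2 system: x ≈ -148.6, y ≈ -53.8 km.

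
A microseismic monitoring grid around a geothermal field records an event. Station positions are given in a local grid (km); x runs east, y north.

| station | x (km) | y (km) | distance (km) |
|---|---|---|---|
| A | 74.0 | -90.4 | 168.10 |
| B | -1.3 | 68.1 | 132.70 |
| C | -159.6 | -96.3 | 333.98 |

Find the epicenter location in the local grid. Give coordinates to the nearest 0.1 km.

131.4 km east, 67.6 km north

Circle about each station: (x − 74.0)² + (y + 90.4)² = 168.10²; (x + 1.3)² + (y − 68.1)² = 132.70²; (x + 159.6)² + (y + 96.3)² = 333.98².
Subtracting the A equation from the B and C equations removes the quadratic terms:
-150.6 x + 317.0 y = 1639.46
-467.2 x − 11.8 y = -62187.34
Solving the 2×2 system: x ≈ 131.4, y ≈ 67.6 km.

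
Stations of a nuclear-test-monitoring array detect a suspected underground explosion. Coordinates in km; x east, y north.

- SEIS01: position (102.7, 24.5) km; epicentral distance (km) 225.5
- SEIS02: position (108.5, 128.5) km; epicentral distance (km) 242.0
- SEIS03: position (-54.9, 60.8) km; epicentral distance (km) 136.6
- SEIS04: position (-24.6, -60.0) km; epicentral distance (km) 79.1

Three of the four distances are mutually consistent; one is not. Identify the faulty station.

Solve using three stations at a time. Using SEIS01, SEIS03, SEIS04 (subtract circle equations pairwise → linear system) gives (x, y) ≈ (-103.5, -66.9).
Distances from that point to each station vs reported:
  SEIS01: calculated 225.5 vs reported 225.5 → residual 0.0 km
  SEIS02: calculated 288.3 vs reported 242.0 → residual 46.3 km
  SEIS03: calculated 136.6 vs reported 136.6 → residual 0.0 km
  SEIS04: calculated 79.2 vs reported 79.1 → residual 0.1 km
SEIS01, SEIS03, SEIS04 are mutually consistent (residuals ≈ 0); SEIS02 is off by 46.3 km.

SEIS02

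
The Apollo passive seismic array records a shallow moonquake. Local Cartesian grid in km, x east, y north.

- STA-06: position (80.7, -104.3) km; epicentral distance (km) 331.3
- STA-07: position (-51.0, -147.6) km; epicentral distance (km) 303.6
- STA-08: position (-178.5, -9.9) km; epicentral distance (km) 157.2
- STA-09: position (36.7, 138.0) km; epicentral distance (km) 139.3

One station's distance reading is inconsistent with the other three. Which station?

Solve using three stations at a time. Using STA-06, STA-07, STA-08 (subtract circle equations pairwise → linear system) gives (x, y) ≈ (-140.2, 142.6).
Distances from that point to each station vs reported:
  STA-06: calculated 331.3 vs reported 331.3 → residual 0.0 km
  STA-07: calculated 303.6 vs reported 303.6 → residual 0.0 km
  STA-08: calculated 157.3 vs reported 157.2 → residual 0.1 km
  STA-09: calculated 177.0 vs reported 139.3 → residual 37.7 km
STA-06, STA-07, STA-08 are mutually consistent (residuals ≈ 0); STA-09 is off by 37.7 km.

STA-09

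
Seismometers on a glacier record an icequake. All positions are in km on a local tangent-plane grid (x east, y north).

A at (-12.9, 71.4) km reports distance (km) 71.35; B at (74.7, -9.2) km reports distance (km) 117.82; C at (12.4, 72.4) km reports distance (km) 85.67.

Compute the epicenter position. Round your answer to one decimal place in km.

-42.1 km east, 6.3 km north

Circle about each station: (x + 12.9)² + (y − 71.4)² = 71.35²; (x − 74.7)² + (y + 9.2)² = 117.82²; (x − 12.4)² + (y − 72.4)² = 85.67².
Subtracting pairs of circle equations eliminates x²+y² and gives linear equations (the radical axes):
175.2 x − 161.2 y = -8390.37
50.6 x + 2.0 y = -2117.38
Solving the 2×2 system: x ≈ -42.1, y ≈ 6.3 km.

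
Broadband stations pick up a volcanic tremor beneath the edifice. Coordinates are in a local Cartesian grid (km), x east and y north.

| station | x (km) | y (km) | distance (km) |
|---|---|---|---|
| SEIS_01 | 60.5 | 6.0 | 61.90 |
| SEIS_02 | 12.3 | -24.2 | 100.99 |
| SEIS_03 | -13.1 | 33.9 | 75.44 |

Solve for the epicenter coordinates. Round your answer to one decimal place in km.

Circle about each station: (x − 60.5)² + (y − 6.0)² = 61.90²; (x − 12.3)² + (y + 24.2)² = 100.99²; (x + 13.1)² + (y − 33.9)² = 75.44².
Subtracting pairs of circle equations eliminates x²+y² and gives linear equations (the radical axes):
-96.4 x − 60.4 y = -9326.69
-147.2 x + 55.8 y = -4235.01
Solving the 2×2 system: x ≈ 54.4, y ≈ 67.6 km.

x ≈ 54.4 km, y ≈ 67.6 km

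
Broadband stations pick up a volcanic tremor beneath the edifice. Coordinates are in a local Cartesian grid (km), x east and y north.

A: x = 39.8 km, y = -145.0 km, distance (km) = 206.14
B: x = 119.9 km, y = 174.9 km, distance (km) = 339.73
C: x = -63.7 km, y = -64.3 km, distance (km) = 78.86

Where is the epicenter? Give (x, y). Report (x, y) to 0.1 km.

(-139.9, -44.0)

Circle about each station: (x − 39.8)² + (y + 145.0)² = 206.14²; (x − 119.9)² + (y − 174.9)² = 339.73²; (x + 63.7)² + (y + 64.3)² = 78.86².
Subtracting the A equation from the B and C equations removes the quadratic terms:
160.2 x + 639.8 y = -50565.79
-207.0 x + 161.4 y = 21857.94
Solving the 2×2 system: x ≈ -139.9, y ≈ -44.0 km.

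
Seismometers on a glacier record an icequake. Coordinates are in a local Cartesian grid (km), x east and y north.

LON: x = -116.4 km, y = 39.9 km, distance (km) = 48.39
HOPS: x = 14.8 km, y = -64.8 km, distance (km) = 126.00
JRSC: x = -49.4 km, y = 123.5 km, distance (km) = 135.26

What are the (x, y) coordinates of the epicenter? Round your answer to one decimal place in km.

(-95.4, -3.7)

Circle about each station: (x + 116.4)² + (y − 39.9)² = 48.39²; (x − 14.8)² + (y + 64.8)² = 126.00²; (x + 49.4)² + (y − 123.5)² = 135.26².
Subtracting the LON equation from the HOPS and JRSC equations removes the quadratic terms:
262.4 x − 209.4 y = -24257.30
134.0 x + 167.2 y = -13402.04
Solving the 2×2 system: x ≈ -95.4, y ≈ -3.7 km.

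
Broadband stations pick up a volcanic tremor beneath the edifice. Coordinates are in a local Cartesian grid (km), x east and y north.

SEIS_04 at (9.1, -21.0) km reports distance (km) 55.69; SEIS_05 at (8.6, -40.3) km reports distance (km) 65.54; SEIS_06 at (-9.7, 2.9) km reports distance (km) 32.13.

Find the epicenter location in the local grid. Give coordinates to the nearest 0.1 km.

x ≈ -41.8 km, y ≈ 1.6 km

Circle about each station: (x − 9.1)² + (y + 21.0)² = 55.69²; (x − 8.6)² + (y + 40.3)² = 65.54²; (x + 9.7)² + (y − 2.9)² = 32.13².
Subtracting pairs of circle equations eliminates x²+y² and gives linear equations (the radical axes):
-1.0 x − 38.6 y = -19.88
-37.6 x + 47.8 y = 1647.73
Solving the 2×2 system: x ≈ -41.8, y ≈ 1.6 km.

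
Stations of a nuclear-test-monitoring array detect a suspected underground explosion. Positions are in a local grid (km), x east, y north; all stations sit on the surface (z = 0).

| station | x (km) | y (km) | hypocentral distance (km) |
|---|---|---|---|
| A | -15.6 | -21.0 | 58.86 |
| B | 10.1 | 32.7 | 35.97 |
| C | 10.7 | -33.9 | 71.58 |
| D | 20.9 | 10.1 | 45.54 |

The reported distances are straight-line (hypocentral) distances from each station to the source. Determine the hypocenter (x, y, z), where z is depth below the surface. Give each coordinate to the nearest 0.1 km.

(-6.8, 28.0, 31.4)

Each station gives a sphere (x−x_i)² + (y−y_i)² + z² = d_i² (stations at z=0).
Subtracting the A sphere from B and C: z² cancels, leaving linear equations in x and y:
51.4 x + 107.4 y = 2657.60
52.6 x − 25.8 y = -1079.86
Solving: x ≈ -6.797, y ≈ 27.998 km (keep extra digits for the depth step; rounded: -6.8, 28.0).
Then from the A sphere: z² = 58.86² − (x + 15.6)² − (y + 21.0)² with x = -6.797, y = 27.998, so z ≈ 31.404 ≈ 31.4 km.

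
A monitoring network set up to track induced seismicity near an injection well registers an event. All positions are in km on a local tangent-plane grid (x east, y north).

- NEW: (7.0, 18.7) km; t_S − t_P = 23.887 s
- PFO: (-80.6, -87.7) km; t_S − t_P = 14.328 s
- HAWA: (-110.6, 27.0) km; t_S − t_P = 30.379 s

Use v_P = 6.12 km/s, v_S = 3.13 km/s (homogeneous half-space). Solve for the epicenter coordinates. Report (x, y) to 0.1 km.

(-1.4, -134.1)

Distance from S−P lag: d = Δt · v_P v_S / (v_P − v_S) = Δt · (6.12·3.13)/(6.12−3.13) ≈ 6.4066·Δt.
So d_NEW = 153.03, d_PFO = 91.79, d_HAWA = 194.62 km.
Circle about each station: (x − 7.0)² + (y − 18.7)² = 153.03²; (x + 80.6)² + (y + 87.7)² = 91.79²; (x + 110.6)² + (y − 27.0)² = 194.62².
Subtracting pairs of circle equations eliminates x²+y² and gives linear equations (the radical axes):
-175.2 x − 212.8 y = 28781.74
-235.2 x + 16.6 y = -1896.09
Solving the 2×2 system: x ≈ -1.4, y ≈ -134.1 km.
Check against NEW (with the unrounded x, y): √((x − 7.0)²+(y − 18.7)²) = 153.03 ≈ 153.03 km. ✓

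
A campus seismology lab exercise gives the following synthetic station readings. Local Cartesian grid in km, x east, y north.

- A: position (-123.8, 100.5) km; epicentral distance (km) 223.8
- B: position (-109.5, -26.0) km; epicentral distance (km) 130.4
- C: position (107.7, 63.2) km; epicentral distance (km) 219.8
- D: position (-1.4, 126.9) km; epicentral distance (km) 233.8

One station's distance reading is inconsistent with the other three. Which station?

B

Solve using three stations at a time. Using A, C, D (subtract circle equations pairwise → linear system) gives (x, y) ≈ (-34.2, -104.5).
Distances from that point to each station vs reported:
  A: calculated 223.7 vs reported 223.8 → residual 0.1 km
  B: calculated 108.7 vs reported 130.4 → residual 21.7 km
  C: calculated 219.7 vs reported 219.8 → residual 0.1 km
  D: calculated 233.7 vs reported 233.8 → residual 0.1 km
A, C, D are mutually consistent (residuals ≈ 0); B is off by 21.7 km.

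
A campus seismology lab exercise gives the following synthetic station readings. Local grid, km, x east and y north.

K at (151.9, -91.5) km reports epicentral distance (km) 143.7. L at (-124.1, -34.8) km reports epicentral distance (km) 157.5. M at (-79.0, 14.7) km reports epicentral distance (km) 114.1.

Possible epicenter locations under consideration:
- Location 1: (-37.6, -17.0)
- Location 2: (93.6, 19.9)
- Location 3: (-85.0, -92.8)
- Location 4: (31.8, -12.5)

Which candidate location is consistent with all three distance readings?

Location 4

For each candidate, compare |candidate − station| to the reported distance:
Location 1: residuals K 59.9, L 69.2, M 62.0 → max 69.2 km
Location 2: residuals K 18.0, L 67.0, M 58.6 → max 67.0 km
Location 3: residuals K 93.2, L 87.6, M 6.4 → max 93.2 km
Location 4: residuals K 0.1, L 0.0, M 0.0 → max 0.1 km
Only Location 4 has all residuals ≈ 0.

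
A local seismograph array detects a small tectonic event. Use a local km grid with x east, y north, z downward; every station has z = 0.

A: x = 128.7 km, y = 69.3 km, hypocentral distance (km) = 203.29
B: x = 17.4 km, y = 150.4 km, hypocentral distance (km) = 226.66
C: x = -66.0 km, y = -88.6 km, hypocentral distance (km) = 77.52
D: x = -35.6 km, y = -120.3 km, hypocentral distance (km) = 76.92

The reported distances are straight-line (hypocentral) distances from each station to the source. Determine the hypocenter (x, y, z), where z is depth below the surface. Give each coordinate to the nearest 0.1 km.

Each station gives a sphere (x−x_i)² + (y−y_i)² + z² = d_i² (stations at z=0).
Subtracting the A sphere from B and C: z² cancels, leaving linear equations in x and y:
-222.6 x + 162.2 y = -8491.19
-389.4 x − 315.8 y = 26157.25
Solving: x ≈ -11.698, y ≈ -68.404 km (keep extra digits for the depth step; rounded: -11.7, -68.4).
Then from the A sphere: z² = 203.29² − (x − 128.7)² − (y − 69.3)² with x = -11.698, y = -68.404, so z ≈ 51.506 ≈ 51.5 km.
Check against D (with the unrounded solution): distance 76.92 ≈ 76.92 km. ✓

(-11.7, -68.4, 51.5)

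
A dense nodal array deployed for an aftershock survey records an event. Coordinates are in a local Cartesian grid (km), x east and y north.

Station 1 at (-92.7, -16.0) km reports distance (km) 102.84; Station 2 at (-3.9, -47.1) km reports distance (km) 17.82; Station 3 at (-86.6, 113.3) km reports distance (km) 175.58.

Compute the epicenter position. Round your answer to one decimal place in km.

8.5 km east, -34.3 km north

Circle about each station: (x + 92.7)² + (y + 16.0)² = 102.84²; (x + 3.9)² + (y + 47.1)² = 17.82²; (x + 86.6)² + (y − 113.3)² = 175.58².
Subtracting the Station 1 equation from the Station 2 and Station 3 equations removes the quadratic terms:
177.6 x − 62.2 y = 3642.84
12.2 x + 258.6 y = -8765.11
Solving the 2×2 system: x ≈ 8.5, y ≈ -34.3 km.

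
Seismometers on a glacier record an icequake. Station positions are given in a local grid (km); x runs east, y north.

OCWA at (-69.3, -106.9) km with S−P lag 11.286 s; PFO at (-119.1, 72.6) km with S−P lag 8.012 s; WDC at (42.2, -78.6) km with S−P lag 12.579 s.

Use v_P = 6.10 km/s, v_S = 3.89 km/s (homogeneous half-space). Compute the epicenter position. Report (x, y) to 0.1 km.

Distance from S−P lag: d = Δt · v_P v_S / (v_P − v_S) = Δt · (6.10·3.89)/(6.10−3.89) ≈ 10.7371·Δt.
So d_OCWA = 121.18, d_PFO = 86.03, d_WDC = 135.06 km.
Circle about each station: (x + 69.3)² + (y + 106.9)² = 121.18²; (x + 119.1)² + (y − 72.6)² = 86.03²; (x − 42.2)² + (y + 78.6)² = 135.06².
Subtracting the OCWA equation from the PFO and WDC equations removes the quadratic terms:
-99.6 x + 359.0 y = 10508.90
223.0 x + 56.6 y = -11827.91
Solving the 2×2 system: x ≈ -56.5, y ≈ 13.6 km.

(-56.5, 13.6)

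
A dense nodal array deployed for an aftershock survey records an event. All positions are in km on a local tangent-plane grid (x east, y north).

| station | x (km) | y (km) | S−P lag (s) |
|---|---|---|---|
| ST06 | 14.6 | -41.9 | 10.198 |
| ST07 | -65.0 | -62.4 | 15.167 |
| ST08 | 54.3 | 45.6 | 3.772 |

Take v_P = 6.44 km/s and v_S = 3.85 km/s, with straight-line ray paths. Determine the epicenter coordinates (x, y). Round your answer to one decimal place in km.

Distance from S−P lag: d = Δt · v_P v_S / (v_P − v_S) = Δt · (6.44·3.85)/(6.44−3.85) ≈ 9.5730·Δt.
So d_ST06 = 97.63, d_ST07 = 145.19, d_ST08 = 36.11 km.
Circle about each station: (x − 14.6)² + (y + 41.9)² = 97.63²; (x + 65.0)² + (y + 62.4)² = 145.19²; (x − 54.3)² + (y − 45.6)² = 36.11².
Subtracting the ST06 equation from the ST07 and ST08 equations removes the quadratic terms:
-159.2 x − 41.0 y = -5398.53
79.4 x + 175.0 y = 11286.76
Solving the 2×2 system: x ≈ 19.6, y ≈ 55.6 km.

x ≈ 19.6 km, y ≈ 55.6 km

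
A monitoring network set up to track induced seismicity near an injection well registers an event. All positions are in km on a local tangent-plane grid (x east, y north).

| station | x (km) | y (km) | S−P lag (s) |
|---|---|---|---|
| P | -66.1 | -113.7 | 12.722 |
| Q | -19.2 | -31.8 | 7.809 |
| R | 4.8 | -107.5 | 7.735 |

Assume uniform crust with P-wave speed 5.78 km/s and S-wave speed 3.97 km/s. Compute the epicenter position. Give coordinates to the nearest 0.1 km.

(79.1, -43.5)

Distance from S−P lag: d = Δt · v_P v_S / (v_P − v_S) = Δt · (5.78·3.97)/(5.78−3.97) ≈ 12.6777·Δt.
So d_P = 161.29, d_Q = 99.00, d_R = 98.06 km.
Circle about each station: (x + 66.1)² + (y + 113.7)² = 161.29²; (x + 19.2)² + (y + 31.8)² = 99.00²; (x − 4.8)² + (y + 107.5)² = 98.06².
Subtracting the P equation from the Q and R equations removes the quadratic terms:
93.8 x + 163.8 y = 296.44
141.8 x + 12.4 y = 10681.09
Solving the 2×2 system: x ≈ 79.1, y ≈ -43.5 km.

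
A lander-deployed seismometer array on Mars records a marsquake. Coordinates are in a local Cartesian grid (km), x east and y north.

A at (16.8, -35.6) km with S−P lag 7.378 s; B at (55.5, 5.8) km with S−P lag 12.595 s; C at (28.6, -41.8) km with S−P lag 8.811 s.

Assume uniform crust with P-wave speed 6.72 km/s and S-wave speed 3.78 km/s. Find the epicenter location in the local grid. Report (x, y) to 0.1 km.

(-46.8, -31.3)

Distance from S−P lag: d = Δt · v_P v_S / (v_P − v_S) = Δt · (6.72·3.78)/(6.72−3.78) ≈ 8.6400·Δt.
So d_A = 63.75, d_B = 108.82, d_C = 76.13 km.
Circle about each station: (x − 16.8)² + (y + 35.6)² = 63.75²; (x − 55.5)² + (y − 5.8)² = 108.82²; (x − 28.6)² + (y + 41.8)² = 76.13².
Subtracting pairs of circle equations eliminates x²+y² and gives linear equations (the radical axes):
77.4 x + 82.8 y = -6213.44
23.6 x − 12.4 y = -716.11
Solving the 2×2 system: x ≈ -46.8, y ≈ -31.3 km.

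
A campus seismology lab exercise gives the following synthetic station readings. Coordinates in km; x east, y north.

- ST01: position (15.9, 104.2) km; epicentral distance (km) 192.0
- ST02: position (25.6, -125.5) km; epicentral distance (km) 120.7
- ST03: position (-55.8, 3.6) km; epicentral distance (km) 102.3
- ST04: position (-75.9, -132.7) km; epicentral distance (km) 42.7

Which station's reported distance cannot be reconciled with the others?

ST01

Solve using three stations at a time. Using ST02, ST03, ST04 (subtract circle equations pairwise → linear system) gives (x, y) ≈ (-90.5, -92.6).
Distances from that point to each station vs reported:
  ST01: calculated 223.7 vs reported 192.0 → residual 31.7 km
  ST02: calculated 120.7 vs reported 120.7 → residual 0.0 km
  ST03: calculated 102.3 vs reported 102.3 → residual 0.0 km
  ST04: calculated 42.7 vs reported 42.7 → residual 0.0 km
ST02, ST03, ST04 are mutually consistent (residuals ≈ 0); ST01 is off by 31.7 km.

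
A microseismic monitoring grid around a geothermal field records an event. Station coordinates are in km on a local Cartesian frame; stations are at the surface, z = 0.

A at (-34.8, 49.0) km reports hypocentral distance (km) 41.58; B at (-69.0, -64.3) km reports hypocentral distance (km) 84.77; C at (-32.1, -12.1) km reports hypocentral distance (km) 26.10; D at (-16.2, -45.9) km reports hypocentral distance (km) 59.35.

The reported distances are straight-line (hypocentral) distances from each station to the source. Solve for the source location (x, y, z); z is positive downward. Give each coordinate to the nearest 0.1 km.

Each station gives a sphere (x−x_i)² + (y−y_i)² + z² = d_i² (stations at z=0).
Subtracting the A sphere from B and C: z² cancels, leaving linear equations in x and y:
-68.4 x − 226.6 y = -173.61
5.4 x − 122.2 y = -1387.53
Solving: x ≈ -30.599, y ≈ 10.002 km (keep extra digits for the depth step; rounded: -30.6, 10.0).
Then from the A sphere: z² = 41.58² − (x + 34.8)² − (y − 49.0)² with x = -30.599, y = 10.002, so z ≈ 13.799 ≈ 13.8 km.
Check against D (with the unrounded solution): distance 59.35 ≈ 59.35 km. ✓

(-30.6, 10.0, 13.8)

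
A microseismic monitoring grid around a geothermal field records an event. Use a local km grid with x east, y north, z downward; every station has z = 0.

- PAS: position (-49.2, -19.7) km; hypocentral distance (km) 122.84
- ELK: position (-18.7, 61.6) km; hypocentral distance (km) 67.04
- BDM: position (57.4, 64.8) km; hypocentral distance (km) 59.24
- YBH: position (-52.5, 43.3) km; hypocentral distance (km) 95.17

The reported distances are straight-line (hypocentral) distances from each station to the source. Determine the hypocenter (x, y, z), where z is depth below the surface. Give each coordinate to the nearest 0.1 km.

Each station gives a sphere (x−x_i)² + (y−y_i)² + z² = d_i² (stations at z=0).
Subtracting the PAS sphere from ELK and BDM: z² cancels, leaving linear equations in x and y:
61.0 x + 162.6 y = 11930.82
213.2 x + 169.0 y = 16265.36
Solving: x ≈ 25.801, y ≈ 63.696 km (keep extra digits for the depth step; rounded: 25.8, 63.7).
Then from the PAS sphere: z² = 122.84² − (x + 49.2)² − (y + 19.7)² with x = 25.801, y = 63.696, so z ≈ 50.096 ≈ 50.1 km.

(25.8, 63.7, 50.1)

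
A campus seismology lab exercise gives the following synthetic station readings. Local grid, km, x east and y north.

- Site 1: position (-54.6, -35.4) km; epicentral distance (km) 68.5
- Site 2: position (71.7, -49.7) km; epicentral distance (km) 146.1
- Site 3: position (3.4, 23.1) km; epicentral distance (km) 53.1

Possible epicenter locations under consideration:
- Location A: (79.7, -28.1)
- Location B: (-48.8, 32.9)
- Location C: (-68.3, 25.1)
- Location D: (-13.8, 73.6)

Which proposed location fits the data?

For each candidate, compare |candidate − station| to the reported distance:
Location A: residuals Site 1 66.0, Site 2 123.1, Site 3 38.8 → max 123.1 km
Location B: residuals Site 1 0.0, Site 2 0.0, Site 3 0.0 → max 0.0 km
Location C: residuals Site 1 6.5, Site 2 12.6, Site 3 18.6 → max 18.6 km
Location D: residuals Site 1 47.9, Site 2 3.9, Site 3 0.2 → max 47.9 km
Only Location B has all residuals ≈ 0.

Location B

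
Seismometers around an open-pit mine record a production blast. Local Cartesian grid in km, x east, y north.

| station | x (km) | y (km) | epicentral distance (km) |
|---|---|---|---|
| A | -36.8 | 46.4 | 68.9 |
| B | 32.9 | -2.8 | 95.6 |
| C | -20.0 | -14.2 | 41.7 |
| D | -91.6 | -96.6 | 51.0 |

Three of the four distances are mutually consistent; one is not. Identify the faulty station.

Solve using three stations at a time. Using A, B, C (subtract circle equations pairwise → linear system) gives (x, y) ≈ (-61.5, -17.9).
Distances from that point to each station vs reported:
  A: calculated 68.9 vs reported 68.9 → residual 0.0 km
  B: calculated 95.6 vs reported 95.6 → residual 0.0 km
  C: calculated 41.6 vs reported 41.7 → residual 0.1 km
  D: calculated 84.3 vs reported 51.0 → residual 33.3 km
A, B, C are mutually consistent (residuals ≈ 0); D is off by 33.3 km.

D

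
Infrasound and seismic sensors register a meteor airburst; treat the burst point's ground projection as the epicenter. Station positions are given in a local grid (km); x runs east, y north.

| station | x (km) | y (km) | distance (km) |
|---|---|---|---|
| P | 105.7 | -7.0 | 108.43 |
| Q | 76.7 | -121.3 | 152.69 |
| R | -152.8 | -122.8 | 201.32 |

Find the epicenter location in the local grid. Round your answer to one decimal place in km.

-1.4 km east, 9.9 km north

Circle about each station: (x − 105.7)² + (y + 7.0)² = 108.43²; (x − 76.7)² + (y + 121.3)² = 152.69²; (x + 152.8)² + (y + 122.8)² = 201.32².
Subtracting pairs of circle equations eliminates x²+y² and gives linear equations (the radical axes):
-58.0 x − 228.6 y = -2182.08
-517.0 x − 231.6 y = -1566.49
Solving the 2×2 system: x ≈ -1.4, y ≈ 9.9 km.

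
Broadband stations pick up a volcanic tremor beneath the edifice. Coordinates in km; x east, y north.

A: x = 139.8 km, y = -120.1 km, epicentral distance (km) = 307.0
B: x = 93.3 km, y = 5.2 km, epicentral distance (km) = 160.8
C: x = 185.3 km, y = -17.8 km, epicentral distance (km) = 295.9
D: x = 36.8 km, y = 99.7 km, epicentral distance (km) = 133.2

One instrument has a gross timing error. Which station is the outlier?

Solve using three stations at a time. Using A, C, D (subtract circle equations pairwise → linear system) gives (x, y) ≈ (-94.6, 78.1).
Distances from that point to each station vs reported:
  A: calculated 307.0 vs reported 307.0 → residual 0.0 km
  B: calculated 201.6 vs reported 160.8 → residual 40.8 km
  C: calculated 295.9 vs reported 295.9 → residual 0.0 km
  D: calculated 133.2 vs reported 133.2 → residual 0.0 km
A, C, D are mutually consistent (residuals ≈ 0); B is off by 40.8 km.

B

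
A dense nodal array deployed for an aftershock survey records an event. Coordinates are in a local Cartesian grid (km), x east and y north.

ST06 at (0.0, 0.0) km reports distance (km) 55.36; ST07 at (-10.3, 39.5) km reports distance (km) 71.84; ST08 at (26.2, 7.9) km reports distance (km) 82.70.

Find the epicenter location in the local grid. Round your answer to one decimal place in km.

Circle about each station: x² + y² = 55.36²; (x + 10.3)² + (y − 39.5)² = 71.84²; (x − 26.2)² + (y − 7.9)² = 82.70².
Subtracting the ST06 equation from the ST07 and ST08 equations removes the quadratic terms:
-20.6 x + 79.0 y = -429.92
52.4 x + 15.8 y = -3025.71
Solving the 2×2 system: x ≈ -52.0, y ≈ -19.0 km.

x ≈ -52.0 km, y ≈ -19.0 km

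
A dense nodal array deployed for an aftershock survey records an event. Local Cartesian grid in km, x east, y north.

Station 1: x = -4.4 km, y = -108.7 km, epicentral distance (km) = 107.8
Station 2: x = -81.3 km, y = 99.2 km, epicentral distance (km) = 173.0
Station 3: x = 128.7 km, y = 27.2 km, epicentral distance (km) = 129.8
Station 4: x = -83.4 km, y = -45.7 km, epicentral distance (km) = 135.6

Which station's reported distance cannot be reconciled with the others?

Station 3

Solve using three stations at a time. Using Station 1, Station 2, Station 4 (subtract circle equations pairwise → linear system) gives (x, y) ≈ (48.5, -15.0).
Distances from that point to each station vs reported:
  Station 1: calculated 107.6 vs reported 107.8 → residual 0.2 km
  Station 2: calculated 172.9 vs reported 173.0 → residual 0.1 km
  Station 3: calculated 90.6 vs reported 129.8 → residual 39.2 km
  Station 4: calculated 135.5 vs reported 135.6 → residual 0.1 km
Station 1, Station 2, Station 4 are mutually consistent (residuals ≈ 0); Station 3 is off by 39.2 km.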